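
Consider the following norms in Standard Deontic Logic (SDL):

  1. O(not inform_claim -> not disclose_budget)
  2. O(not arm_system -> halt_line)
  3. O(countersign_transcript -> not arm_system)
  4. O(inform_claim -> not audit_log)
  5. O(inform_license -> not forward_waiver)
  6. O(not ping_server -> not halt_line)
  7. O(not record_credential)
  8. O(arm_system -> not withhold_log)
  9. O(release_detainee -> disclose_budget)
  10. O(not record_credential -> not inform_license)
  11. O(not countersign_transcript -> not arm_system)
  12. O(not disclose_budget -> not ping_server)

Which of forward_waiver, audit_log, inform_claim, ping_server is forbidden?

Premises 3 and 11 cover both cases: O(countersign_transcript -> not arm_system) and O(not countersign_transcript -> not arm_system). Since countersign_transcript ∨ not countersign_transcript is a tautology, O(not arm_system) follows.
Premise 2 is O(not arm_system -> halt_line); since O(not arm_system), deontic closure gives O(halt_line).
Premise 6, O(not ping_server -> not halt_line), contraposes to O(halt_line -> ping_server); with O(halt_line) we get O(ping_server).
Premise 12, O(not disclose_budget -> not ping_server), contraposes to O(ping_server -> disclose_budget); with O(ping_server) we get O(disclose_budget).
The contrapositive of premise 1 (O(not inform_claim -> not disclose_budget)) is O(disclose_budget -> inform_claim), and O(disclose_budget) is already established, so O(inform_claim).
With premise 4, O(inform_claim -> not audit_log), the K-axiom yields O(not audit_log).
So O(not audit_log) holds, i.e. audit_log is forbidden. None of the other listed options is forbidden under the premises.

audit_log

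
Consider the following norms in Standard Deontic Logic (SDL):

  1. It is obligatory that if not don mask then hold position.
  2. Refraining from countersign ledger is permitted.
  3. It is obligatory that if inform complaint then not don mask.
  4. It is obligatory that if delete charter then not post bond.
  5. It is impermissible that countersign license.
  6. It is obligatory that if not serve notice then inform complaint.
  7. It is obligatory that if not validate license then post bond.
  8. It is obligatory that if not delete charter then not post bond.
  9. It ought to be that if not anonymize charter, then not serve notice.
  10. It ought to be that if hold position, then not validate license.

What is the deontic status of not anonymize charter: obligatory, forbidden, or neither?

Forbidden

Premises 4 and 8 cover both cases: O(delete_charter → ¬post_bond) and O(¬delete_charter → ¬post_bond). Since delete_charter ∨ ¬delete_charter is a tautology, O(¬post_bond) follows.
The contrapositive of premise 7 (O(¬validate_license → post_bond)) is O(¬post_bond → validate_license), and O(¬post_bond) is already established, so O(validate_license).
Premise 10 is O(hold_position → ¬validate_license); contrapositively O(validate_license → ¬hold_position). Since O(validate_license) holds, K gives O(¬hold_position).
Premise 1 is O(¬don_mask → hold_position); contrapositively O(¬hold_position → don_mask). Since O(¬hold_position) holds, K gives O(don_mask).
Premise 3, O(inform_complaint → ¬don_mask), contraposes to O(don_mask → ¬inform_complaint); with O(don_mask) we get O(¬inform_complaint).
The contrapositive of premise 6 (O(¬serve_notice → inform_complaint)) is O(¬inform_complaint → serve_notice), and O(¬inform_complaint) is already established, so O(serve_notice).
Premise 9, O(¬anonymize_charter → ¬serve_notice), contraposes to O(serve_notice → anonymize_charter); with O(serve_notice) we get O(anonymize_charter).
Premises 2, 5 do not contribute to this derivation.
Thus O(anonymize_charter), which is F(¬anonymize_charter): ¬anonymize_charter is forbidden.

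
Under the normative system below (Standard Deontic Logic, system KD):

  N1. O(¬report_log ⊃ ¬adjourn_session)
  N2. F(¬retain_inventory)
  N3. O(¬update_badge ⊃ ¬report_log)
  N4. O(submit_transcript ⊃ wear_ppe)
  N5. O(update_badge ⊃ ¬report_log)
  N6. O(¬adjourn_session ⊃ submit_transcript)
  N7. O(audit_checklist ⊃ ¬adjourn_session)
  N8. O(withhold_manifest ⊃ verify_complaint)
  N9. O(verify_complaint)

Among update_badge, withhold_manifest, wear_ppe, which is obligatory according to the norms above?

wear_ppe

Premises 3 and 5 cover both cases: O(¬update_badge ⊃ ¬report_log) and O(update_badge ⊃ ¬report_log). Since ¬update_badge ∨ update_badge is a tautology, O(¬report_log) follows.
Applying K to premise 1 (O(¬report_log ⊃ ¬adjourn_session)) and O(¬report_log) yields O(¬adjourn_session).
Premise 6 is O(¬adjourn_session ⊃ submit_transcript); since O(¬adjourn_session), deontic closure gives O(submit_transcript).
Applying K to premise 4 (O(submit_transcript ⊃ wear_ppe)) and O(submit_transcript) yields O(wear_ppe).
So O(wear_ppe) holds — wear_ppe is obligatory. None of the other listed options is made obligatory by any chain of premises.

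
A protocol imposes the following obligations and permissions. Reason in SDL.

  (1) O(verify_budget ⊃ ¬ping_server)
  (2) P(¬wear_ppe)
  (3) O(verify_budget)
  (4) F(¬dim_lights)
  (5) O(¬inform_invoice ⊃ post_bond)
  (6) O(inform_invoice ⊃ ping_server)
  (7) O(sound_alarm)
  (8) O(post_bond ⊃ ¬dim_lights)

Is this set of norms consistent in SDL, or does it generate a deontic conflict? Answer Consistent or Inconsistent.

Inconsistent

Premise 4, F(¬dim_lights), is equivalent to O(dim_lights).
Premise 8, O(post_bond ⊃ ¬dim_lights), contraposes to O(dim_lights ⊃ ¬post_bond); with O(dim_lights) we get O(¬post_bond).
The contrapositive of premise 5 (O(¬inform_invoice ⊃ post_bond)) is O(¬post_bond ⊃ inform_invoice), and O(¬post_bond) is already established, so O(inform_invoice).
Premise 6 is O(inform_invoice ⊃ ping_server); since O(inform_invoice), deontic closure gives O(ping_server).
Premise 1, O(verify_budget ⊃ ¬ping_server), contraposes to O(ping_server ⊃ ¬verify_budget); with O(ping_server) we get O(¬verify_budget).
Yet premise 3 states O(verify_budget).
We now have both O(¬verify_budget) and O(verify_budget) — verify_budget is simultaneously obligatory and forbidden, violating the D-axiom.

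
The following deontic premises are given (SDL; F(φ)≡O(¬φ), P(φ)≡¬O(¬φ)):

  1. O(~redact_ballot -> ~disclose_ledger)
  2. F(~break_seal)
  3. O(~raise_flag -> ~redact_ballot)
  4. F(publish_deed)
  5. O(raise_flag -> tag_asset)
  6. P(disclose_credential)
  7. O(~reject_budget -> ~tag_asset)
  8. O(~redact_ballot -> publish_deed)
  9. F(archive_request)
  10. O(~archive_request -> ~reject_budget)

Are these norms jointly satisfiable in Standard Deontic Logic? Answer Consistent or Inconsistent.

Premise 4 is F(publish_deed), i.e. O(~publish_deed).
Premise 8, O(~redact_ballot -> publish_deed), contraposes to O(~publish_deed -> redact_ballot); with O(~publish_deed) we get O(redact_ballot).
Premise 3 is O(~raise_flag -> ~redact_ballot); contrapositively O(redact_ballot -> raise_flag). Since O(redact_ballot) holds, K gives O(raise_flag).
With premise 5, O(raise_flag -> tag_asset), the K-axiom yields O(tag_asset).
The contrapositive of premise 7 (O(~reject_budget -> ~tag_asset)) is O(tag_asset -> reject_budget), and O(tag_asset) is already established, so O(reject_budget).
Premise 10, O(~archive_request -> ~reject_budget), contraposes to O(reject_budget -> archive_request); with O(reject_budget) we get O(archive_request).
However, F(archive_request) at premise 9 amounts to O(~archive_request).
We now have both O(archive_request) and O(~archive_request) — archive_request is simultaneously obligatory and forbidden, violating the D-axiom.

Inconsistent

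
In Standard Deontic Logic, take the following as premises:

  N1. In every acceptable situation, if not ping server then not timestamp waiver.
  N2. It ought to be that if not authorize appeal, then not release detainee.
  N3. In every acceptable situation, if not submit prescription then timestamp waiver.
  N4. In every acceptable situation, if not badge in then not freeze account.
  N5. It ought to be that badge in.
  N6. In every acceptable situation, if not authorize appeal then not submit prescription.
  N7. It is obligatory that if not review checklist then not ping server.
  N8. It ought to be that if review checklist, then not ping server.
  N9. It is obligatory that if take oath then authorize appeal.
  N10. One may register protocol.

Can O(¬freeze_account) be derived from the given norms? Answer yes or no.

No

Premise 4 is O(¬badge_in → ¬freeze_account), but O(¬badge_in) is not derivable from the premises, so it does not yield O(¬freeze_account).
No other premise forces O(¬freeze_account). An ideal world satisfying every premise can still have ¬freeze_account false, so O(¬freeze_account) is not derivable.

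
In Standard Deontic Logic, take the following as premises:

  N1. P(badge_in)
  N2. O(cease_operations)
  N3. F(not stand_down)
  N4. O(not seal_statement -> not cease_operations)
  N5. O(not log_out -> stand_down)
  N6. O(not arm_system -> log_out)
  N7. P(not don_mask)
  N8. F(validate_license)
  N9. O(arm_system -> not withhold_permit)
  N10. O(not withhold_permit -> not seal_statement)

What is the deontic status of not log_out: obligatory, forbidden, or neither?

Premise 2 gives O(cease_operations).
Premise 4 is O(not seal_statement -> not cease_operations); contrapositively O(cease_operations -> seal_statement). Since O(cease_operations) holds, K gives O(seal_statement).
The contrapositive of premise 10 (O(not withhold_permit -> not seal_statement)) is O(seal_statement -> withhold_permit), and O(seal_statement) is already established, so O(withhold_permit).
The contrapositive of premise 9 (O(arm_system -> not withhold_permit)) is O(withhold_permit -> not arm_system), and O(withhold_permit) is already established, so O(not arm_system).
With premise 6, O(not arm_system -> log_out), the K-axiom yields O(log_out).
Premises 1, 3, 5, 7, 8 do not contribute to this derivation.
Thus O(log_out), which is F(not log_out): not log_out is forbidden.

Forbidden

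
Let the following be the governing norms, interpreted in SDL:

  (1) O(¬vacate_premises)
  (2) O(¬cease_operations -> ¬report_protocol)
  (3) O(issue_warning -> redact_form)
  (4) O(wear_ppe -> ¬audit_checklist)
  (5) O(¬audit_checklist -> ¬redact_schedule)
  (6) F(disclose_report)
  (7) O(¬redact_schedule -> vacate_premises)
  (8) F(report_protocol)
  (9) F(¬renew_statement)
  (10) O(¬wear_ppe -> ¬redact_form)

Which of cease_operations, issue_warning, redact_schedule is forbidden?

Premise 1 gives O(¬vacate_premises).
The contrapositive of premise 7 (O(¬redact_schedule -> vacate_premises)) is O(¬vacate_premises -> redact_schedule), and O(¬vacate_premises) is already established, so O(redact_schedule).
Premise 5 is O(¬audit_checklist -> ¬redact_schedule); contrapositively O(redact_schedule -> audit_checklist). Since O(redact_schedule) holds, K gives O(audit_checklist).
The contrapositive of premise 4 (O(wear_ppe -> ¬audit_checklist)) is O(audit_checklist -> ¬wear_ppe), and O(audit_checklist) is already established, so O(¬wear_ppe).
Premise 10 is O(¬wear_ppe -> ¬redact_form); since O(¬wear_ppe), deontic closure gives O(¬redact_form).
Premise 3 is O(issue_warning -> redact_form); contrapositively O(¬redact_form -> ¬issue_warning). Since O(¬redact_form) holds, K gives O(¬issue_warning).
So O(¬issue_warning) holds, i.e. issue_warning is forbidden. None of the other listed options is forbidden under the premises.

issue_warning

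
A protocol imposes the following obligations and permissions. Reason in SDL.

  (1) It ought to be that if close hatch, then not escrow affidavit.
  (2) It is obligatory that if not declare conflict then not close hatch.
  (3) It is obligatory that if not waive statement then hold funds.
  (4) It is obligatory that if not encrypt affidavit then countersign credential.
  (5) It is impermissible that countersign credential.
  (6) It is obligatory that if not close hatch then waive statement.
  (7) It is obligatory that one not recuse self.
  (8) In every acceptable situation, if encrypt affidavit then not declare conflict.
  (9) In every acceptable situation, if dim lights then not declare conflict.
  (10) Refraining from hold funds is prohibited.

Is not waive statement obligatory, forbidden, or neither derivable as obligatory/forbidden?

Premise 5, F(countersign_credential), is equivalent to O(¬countersign_credential).
Premise 4, O(¬encrypt_affidavit → countersign_credential), contraposes to O(¬countersign_credential → encrypt_affidavit); with O(¬countersign_credential) we get O(encrypt_affidavit).
From O(encrypt_affidavit) and premise 8, O(encrypt_affidavit → ¬declare_conflict), we obtain O(¬declare_conflict).
With premise 2, O(¬declare_conflict → ¬close_hatch), the K-axiom yields O(¬close_hatch).
From O(¬close_hatch) and premise 6, O(¬close_hatch → waive_statement), we obtain O(waive_statement).
Premises 1, 3, 7, 9, 10 do not contribute to this derivation.
Thus O(waive_statement), which is F(¬waive_statement): ¬waive_statement is forbidden.

Forbidden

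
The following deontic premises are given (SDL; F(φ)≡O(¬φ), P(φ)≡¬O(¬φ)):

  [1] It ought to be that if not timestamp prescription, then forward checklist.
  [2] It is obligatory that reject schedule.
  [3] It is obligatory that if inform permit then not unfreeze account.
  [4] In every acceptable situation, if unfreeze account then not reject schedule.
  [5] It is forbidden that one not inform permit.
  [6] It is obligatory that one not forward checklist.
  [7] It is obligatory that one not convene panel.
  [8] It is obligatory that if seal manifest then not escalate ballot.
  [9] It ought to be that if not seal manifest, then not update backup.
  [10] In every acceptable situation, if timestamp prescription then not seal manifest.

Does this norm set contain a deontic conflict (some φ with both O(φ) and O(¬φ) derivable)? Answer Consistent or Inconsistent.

Premise 4 is O(unfreeze_account → ¬reject_schedule), but O(unfreeze_account) is not derivable from the premises, so it does not yield O(¬reject_schedule).
So O(¬reject_schedule) is not derivable, and the apparent clash with O(reject_schedule) does not arise.
A world satisfying every obligation exists (e.g. convene_panel=false, escalate_ballot=false, forward_checklist=false, inform_permit=true, reject_schedule=true, seal_manifest=false, timestamp_prescription=true, unfreeze_account=false, update_backup=false); no atom is both obligatory and forbidden, so the set is consistent.

Consistent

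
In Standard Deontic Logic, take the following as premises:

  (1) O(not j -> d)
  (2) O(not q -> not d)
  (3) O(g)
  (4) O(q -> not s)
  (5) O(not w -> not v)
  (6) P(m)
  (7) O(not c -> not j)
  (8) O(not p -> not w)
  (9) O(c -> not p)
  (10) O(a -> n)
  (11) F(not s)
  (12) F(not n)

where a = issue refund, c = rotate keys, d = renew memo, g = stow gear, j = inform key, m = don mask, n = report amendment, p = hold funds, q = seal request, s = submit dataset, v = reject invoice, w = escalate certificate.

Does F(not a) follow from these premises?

Premise 10 is O(a -> n); even if O(n) held, inferring O(a) would be affirming the consequent — invalid.
No other premise forces O(a). An ideal world satisfying every premise can still have not a true, so F(not a) is not derivable.

No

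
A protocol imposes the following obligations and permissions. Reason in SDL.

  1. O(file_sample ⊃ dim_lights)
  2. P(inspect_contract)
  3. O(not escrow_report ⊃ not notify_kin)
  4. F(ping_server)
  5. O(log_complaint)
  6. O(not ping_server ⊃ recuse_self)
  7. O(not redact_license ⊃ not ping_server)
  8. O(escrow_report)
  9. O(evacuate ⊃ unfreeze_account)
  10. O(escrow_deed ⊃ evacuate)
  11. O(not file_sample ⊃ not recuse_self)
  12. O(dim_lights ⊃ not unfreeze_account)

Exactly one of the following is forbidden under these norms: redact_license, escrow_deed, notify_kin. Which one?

escrow_deed

Premise 4, F(ping_server), is equivalent to O(not ping_server).
From O(not ping_server) and premise 6, O(not ping_server ⊃ recuse_self), we obtain O(recuse_self).
Premise 11 is O(not file_sample ⊃ not recuse_self); contrapositively O(recuse_self ⊃ file_sample). Since O(recuse_self) holds, K gives O(file_sample).
From O(file_sample) and premise 1, O(file_sample ⊃ dim_lights), we obtain O(dim_lights).
With premise 12, O(dim_lights ⊃ not unfreeze_account), the K-axiom yields O(not unfreeze_account).
The contrapositive of premise 9 (O(evacuate ⊃ unfreeze_account)) is O(not unfreeze_account ⊃ not evacuate), and O(not unfreeze_account) is already established, so O(not evacuate).
Premise 10 is O(escrow_deed ⊃ evacuate); contrapositively O(not evacuate ⊃ not escrow_deed). Since O(not evacuate) holds, K gives O(not escrow_deed).
So O(not escrow_deed) holds, i.e. escrow_deed is forbidden. None of the other listed options is forbidden under the premises.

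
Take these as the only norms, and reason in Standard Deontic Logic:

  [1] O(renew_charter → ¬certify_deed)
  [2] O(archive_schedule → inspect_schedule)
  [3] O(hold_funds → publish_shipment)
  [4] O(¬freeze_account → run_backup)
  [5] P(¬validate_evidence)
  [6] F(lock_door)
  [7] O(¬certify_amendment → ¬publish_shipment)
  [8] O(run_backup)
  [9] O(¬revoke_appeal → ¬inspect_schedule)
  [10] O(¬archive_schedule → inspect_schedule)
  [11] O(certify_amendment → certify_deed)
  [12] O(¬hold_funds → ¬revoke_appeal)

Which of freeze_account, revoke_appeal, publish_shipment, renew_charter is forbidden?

renew_charter

Premises 10 and 2 cover both cases: O(¬archive_schedule → inspect_schedule) and O(archive_schedule → inspect_schedule). Since ¬archive_schedule ∨ archive_schedule is a tautology, O(inspect_schedule) follows.
Premise 9 is O(¬revoke_appeal → ¬inspect_schedule); contrapositively O(inspect_schedule → revoke_appeal). Since O(inspect_schedule) holds, K gives O(revoke_appeal).
The contrapositive of premise 12 (O(¬hold_funds → ¬revoke_appeal)) is O(revoke_appeal → hold_funds), and O(revoke_appeal) is already established, so O(hold_funds).
Applying K to premise 3 (O(hold_funds → publish_shipment)) and O(hold_funds) yields O(publish_shipment).
Premise 7, O(¬certify_amendment → ¬publish_shipment), contraposes to O(publish_shipment → certify_amendment); with O(publish_shipment) we get O(certify_amendment).
With premise 11, O(certify_amendment → certify_deed), the K-axiom yields O(certify_deed).
Premise 1 is O(renew_charter → ¬certify_deed); contrapositively O(certify_deed → ¬renew_charter). Since O(certify_deed) holds, K gives O(¬renew_charter).
So O(¬renew_charter) holds, i.e. renew_charter is forbidden. None of the other listed options is forbidden under the premises.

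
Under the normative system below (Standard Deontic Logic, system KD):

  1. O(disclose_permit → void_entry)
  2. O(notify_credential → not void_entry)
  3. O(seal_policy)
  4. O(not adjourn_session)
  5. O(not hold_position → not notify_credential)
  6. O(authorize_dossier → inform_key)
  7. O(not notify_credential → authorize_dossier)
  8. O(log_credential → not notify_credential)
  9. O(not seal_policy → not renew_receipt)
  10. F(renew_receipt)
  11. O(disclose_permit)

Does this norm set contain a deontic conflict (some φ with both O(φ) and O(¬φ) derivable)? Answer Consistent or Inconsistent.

Consistent

Premise 9 is O(not seal_policy → not renew_receipt); even if O(not renew_receipt) held, inferring O(not seal_policy) would be affirming the consequent — invalid.
So O(not seal_policy) is not derivable, and the apparent clash with O(seal_policy) does not arise.
A world satisfying every obligation exists (e.g. adjourn_session=false, authorize_dossier=true, disclose_permit=true, hold_position=false, inform_key=true, log_credential=false, notify_credential=false, renew_receipt=false, seal_policy=true, void_entry=true); no atom is both obligatory and forbidden, so the set is consistent.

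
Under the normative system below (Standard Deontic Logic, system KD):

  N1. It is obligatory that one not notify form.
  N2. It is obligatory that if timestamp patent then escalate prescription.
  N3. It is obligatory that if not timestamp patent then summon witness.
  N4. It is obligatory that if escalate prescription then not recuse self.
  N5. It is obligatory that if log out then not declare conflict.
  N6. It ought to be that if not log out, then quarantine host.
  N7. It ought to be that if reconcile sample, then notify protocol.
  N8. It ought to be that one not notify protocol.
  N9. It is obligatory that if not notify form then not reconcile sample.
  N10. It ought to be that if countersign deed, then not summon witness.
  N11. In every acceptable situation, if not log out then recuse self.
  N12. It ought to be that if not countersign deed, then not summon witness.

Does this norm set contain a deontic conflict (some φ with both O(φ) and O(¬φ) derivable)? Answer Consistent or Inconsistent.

Consistent

Premise 7 is O(reconcile_sample → notify_protocol), but O(reconcile_sample) is not derivable from the premises, so it does not yield O(notify_protocol).
So O(notify_protocol) is not derivable, and the apparent clash with O(¬notify_protocol) does not arise.
A world satisfying every obligation exists (e.g. countersign_deed=false, declare_conflict=false, escalate_prescription=true, log_out=true, notify_form=false, notify_protocol=false, quarantine_host=false, reconcile_sample=false, recuse_self=false, summon_witness=false, timestamp_patent=true); no atom is both obligatory and forbidden, so the set is consistent.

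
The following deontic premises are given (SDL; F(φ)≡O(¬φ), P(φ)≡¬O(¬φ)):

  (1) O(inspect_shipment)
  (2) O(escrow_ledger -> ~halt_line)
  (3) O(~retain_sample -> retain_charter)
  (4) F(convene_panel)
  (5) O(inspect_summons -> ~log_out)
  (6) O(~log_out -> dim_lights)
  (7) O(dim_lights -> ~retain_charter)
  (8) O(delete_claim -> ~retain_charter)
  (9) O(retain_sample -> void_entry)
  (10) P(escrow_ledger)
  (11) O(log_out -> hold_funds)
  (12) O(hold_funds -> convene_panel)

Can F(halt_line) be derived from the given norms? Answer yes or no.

No

Premise 2 is O(escrow_ledger -> ~halt_line), but O(escrow_ledger) is not derivable from the premises (the permission P(escrow_ledger) asserts only ~O(~escrow_ledger), not O(escrow_ledger)), so it does not yield O(~halt_line).
No other premise forces O(~halt_line). An ideal world satisfying every premise can still have halt_line true, so F(halt_line) is not derivable.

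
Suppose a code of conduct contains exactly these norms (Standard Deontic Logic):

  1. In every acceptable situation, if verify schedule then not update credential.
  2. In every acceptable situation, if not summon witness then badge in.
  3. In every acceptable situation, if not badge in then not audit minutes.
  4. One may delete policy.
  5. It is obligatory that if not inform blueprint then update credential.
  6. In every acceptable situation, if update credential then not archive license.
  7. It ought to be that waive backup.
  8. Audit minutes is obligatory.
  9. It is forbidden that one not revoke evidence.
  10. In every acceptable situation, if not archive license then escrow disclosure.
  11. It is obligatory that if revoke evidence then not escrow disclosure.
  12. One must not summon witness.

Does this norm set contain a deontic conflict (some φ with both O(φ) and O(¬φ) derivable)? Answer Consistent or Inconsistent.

Premise 3 is O(¬badge_in → ¬audit_minutes), but O(¬badge_in) is not derivable from the premises, so it does not yield O(¬audit_minutes).
So O(¬audit_minutes) is not derivable, and the apparent clash with O(audit_minutes) does not arise.
A world satisfying every obligation exists (e.g. archive_license=true, audit_minutes=true, badge_in=true, delete_policy=false, escrow_disclosure=false, inform_blueprint=true, revoke_evidence=true, summon_witness=false, update_credential=false, verify_schedule=false, waive_backup=true); no atom is both obligatory and forbidden, so the set is consistent.

Consistent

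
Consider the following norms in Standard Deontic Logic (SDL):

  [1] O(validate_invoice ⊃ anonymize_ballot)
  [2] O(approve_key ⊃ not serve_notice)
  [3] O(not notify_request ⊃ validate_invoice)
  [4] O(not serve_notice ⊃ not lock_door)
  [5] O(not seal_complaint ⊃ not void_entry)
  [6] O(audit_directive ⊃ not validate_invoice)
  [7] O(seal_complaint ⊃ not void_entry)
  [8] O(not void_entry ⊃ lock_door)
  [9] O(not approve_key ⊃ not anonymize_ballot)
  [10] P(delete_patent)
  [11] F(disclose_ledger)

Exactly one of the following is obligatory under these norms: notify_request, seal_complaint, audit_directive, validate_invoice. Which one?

By case analysis on not seal_complaint: premise 5 gives O(not seal_complaint ⊃ not void_entry) and premise 7 gives O(seal_complaint ⊃ not void_entry), so O(not void_entry) either way.
From O(not void_entry) and premise 8, O(not void_entry ⊃ lock_door), we obtain O(lock_door).
Premise 4, O(not serve_notice ⊃ not lock_door), contraposes to O(lock_door ⊃ serve_notice); with O(lock_door) we get O(serve_notice).
Premise 2, O(approve_key ⊃ not serve_notice), contraposes to O(serve_notice ⊃ not approve_key); with O(serve_notice) we get O(not approve_key).
Applying K to premise 9 (O(not approve_key ⊃ not anonymize_ballot)) and O(not approve_key) yields O(not anonymize_ballot).
The contrapositive of premise 1 (O(validate_invoice ⊃ anonymize_ballot)) is O(not anonymize_ballot ⊃ not validate_invoice), and O(not anonymize_ballot) is already established, so O(not validate_invoice).
The contrapositive of premise 3 (O(not notify_request ⊃ validate_invoice)) is O(not validate_invoice ⊃ notify_request), and O(not validate_invoice) is already established, so O(notify_request).
So O(notify_request) holds — notify_request is obligatory. None of the other listed options is made obligatory by any chain of premises.

notify_request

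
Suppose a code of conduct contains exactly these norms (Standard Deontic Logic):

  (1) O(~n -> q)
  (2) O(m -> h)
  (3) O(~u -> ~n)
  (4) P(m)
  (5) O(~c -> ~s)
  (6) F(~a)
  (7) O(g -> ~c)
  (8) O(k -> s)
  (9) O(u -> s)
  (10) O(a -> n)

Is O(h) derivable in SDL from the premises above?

Premise 2 is O(m -> h), but O(m) is not derivable from the premises (the permission P(m) asserts only ~O(~m), not O(m)), so it does not yield O(h).
No other premise forces O(h). An ideal world satisfying every premise can still have h false, so O(h) is not derivable.

No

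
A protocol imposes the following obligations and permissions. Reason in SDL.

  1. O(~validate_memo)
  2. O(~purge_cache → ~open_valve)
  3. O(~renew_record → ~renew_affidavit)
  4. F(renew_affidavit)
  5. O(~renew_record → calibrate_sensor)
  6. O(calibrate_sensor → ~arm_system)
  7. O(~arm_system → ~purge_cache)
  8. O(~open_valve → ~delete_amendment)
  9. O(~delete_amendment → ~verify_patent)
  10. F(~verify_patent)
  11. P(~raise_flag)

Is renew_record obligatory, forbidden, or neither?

Obligatory

Premise 10 is F(~verify_patent), i.e. O(verify_patent).
Premise 9, O(~delete_amendment → ~verify_patent), contraposes to O(verify_patent → delete_amendment); with O(verify_patent) we get O(delete_amendment).
Premise 8 is O(~open_valve → ~delete_amendment); contrapositively O(delete_amendment → open_valve). Since O(delete_amendment) holds, K gives O(open_valve).
Premise 2 is O(~purge_cache → ~open_valve); contrapositively O(open_valve → purge_cache). Since O(open_valve) holds, K gives O(purge_cache).
Premise 7, O(~arm_system → ~purge_cache), contraposes to O(purge_cache → arm_system); with O(purge_cache) we get O(arm_system).
Premise 6, O(calibrate_sensor → ~arm_system), contraposes to O(arm_system → ~calibrate_sensor); with O(arm_system) we get O(~calibrate_sensor).
Premise 5, O(~renew_record → calibrate_sensor), contraposes to O(~calibrate_sensor → renew_record); with O(~calibrate_sensor) we get O(renew_record).
Premises 1, 3, 4, 11 do not contribute to this derivation.
Hence renew_record is obligatory.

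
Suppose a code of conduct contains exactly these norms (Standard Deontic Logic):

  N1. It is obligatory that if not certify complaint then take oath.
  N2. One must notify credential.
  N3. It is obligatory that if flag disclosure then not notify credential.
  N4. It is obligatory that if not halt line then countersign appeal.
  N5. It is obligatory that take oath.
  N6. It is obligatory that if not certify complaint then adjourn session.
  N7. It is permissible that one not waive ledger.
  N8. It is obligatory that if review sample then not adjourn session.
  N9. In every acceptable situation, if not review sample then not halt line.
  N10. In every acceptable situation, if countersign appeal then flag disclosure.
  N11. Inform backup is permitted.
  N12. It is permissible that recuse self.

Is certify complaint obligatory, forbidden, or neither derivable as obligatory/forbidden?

Premise 2 states O(notify_credential) outright.
Premise 3 is O(flag_disclosure → ¬notify_credential); contrapositively O(notify_credential → ¬flag_disclosure). Since O(notify_credential) holds, K gives O(¬flag_disclosure).
Premise 10 is O(countersign_appeal → flag_disclosure); contrapositively O(¬flag_disclosure → ¬countersign_appeal). Since O(¬flag_disclosure) holds, K gives O(¬countersign_appeal).
Premise 4 is O(¬halt_line → countersign_appeal); contrapositively O(¬countersign_appeal → halt_line). Since O(¬countersign_appeal) holds, K gives O(halt_line).
Premise 9 is O(¬review_sample → ¬halt_line); contrapositively O(halt_line → review_sample). Since O(halt_line) holds, K gives O(review_sample).
With premise 8, O(review_sample → ¬adjourn_session), the K-axiom yields O(¬adjourn_session).
Premise 6 is O(¬certify_complaint → adjourn_session); contrapositively O(¬adjourn_session → certify_complaint). Since O(¬adjourn_session) holds, K gives O(certify_complaint).
Premises 1, 5, 7, 11, 12 do not contribute to this derivation.
Hence certify_complaint is obligatory.

Obligatory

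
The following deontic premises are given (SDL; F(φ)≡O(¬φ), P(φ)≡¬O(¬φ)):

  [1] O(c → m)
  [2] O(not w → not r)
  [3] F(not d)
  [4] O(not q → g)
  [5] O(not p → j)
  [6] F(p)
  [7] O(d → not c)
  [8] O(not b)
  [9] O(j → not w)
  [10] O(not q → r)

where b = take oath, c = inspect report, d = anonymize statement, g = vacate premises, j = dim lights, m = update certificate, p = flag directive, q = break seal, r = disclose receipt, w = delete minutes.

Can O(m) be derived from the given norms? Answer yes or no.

Premise 1 is O(c → m), but O(c) is not derivable from the premises, so it does not yield O(m).
No other premise forces O(m). An ideal world satisfying every premise can still have m false, so O(m) is not derivable.

No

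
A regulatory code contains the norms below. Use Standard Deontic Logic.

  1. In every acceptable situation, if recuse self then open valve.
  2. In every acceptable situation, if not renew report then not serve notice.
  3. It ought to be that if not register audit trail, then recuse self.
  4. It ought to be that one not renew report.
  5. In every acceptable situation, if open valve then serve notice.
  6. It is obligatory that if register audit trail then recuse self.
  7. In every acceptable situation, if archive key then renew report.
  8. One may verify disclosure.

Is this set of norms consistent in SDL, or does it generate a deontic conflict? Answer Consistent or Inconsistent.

Inconsistent

By case analysis on ¬register_audit_trail: premise 3 gives O(¬register_audit_trail → recuse_self) and premise 6 gives O(register_audit_trail → recuse_self), so O(recuse_self) either way.
Applying K to premise 1 (O(recuse_self → open_valve)) and O(recuse_self) yields O(open_valve).
Applying K to premise 5 (O(open_valve → serve_notice)) and O(open_valve) yields O(serve_notice).
Premise 2 is O(¬renew_report → ¬serve_notice); contrapositively O(serve_notice → renew_report). Since O(serve_notice) holds, K gives O(renew_report).
However, premise 4 gives O(¬renew_report).
We now have both O(renew_report) and O(¬renew_report) — renew_report is simultaneously obligatory and forbidden, violating the D-axiom.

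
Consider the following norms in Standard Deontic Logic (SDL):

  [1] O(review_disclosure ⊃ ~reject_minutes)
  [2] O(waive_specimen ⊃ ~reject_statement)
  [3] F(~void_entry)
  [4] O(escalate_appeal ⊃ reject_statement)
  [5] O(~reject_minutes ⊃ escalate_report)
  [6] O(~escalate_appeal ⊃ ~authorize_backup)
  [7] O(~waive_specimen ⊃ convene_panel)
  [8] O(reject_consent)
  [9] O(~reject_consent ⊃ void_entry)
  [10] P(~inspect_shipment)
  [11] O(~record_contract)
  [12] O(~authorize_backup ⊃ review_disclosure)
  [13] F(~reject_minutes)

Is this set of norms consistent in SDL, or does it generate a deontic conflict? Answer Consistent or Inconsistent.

Consistent

Premise 9 is O(~reject_consent ⊃ void_entry); even if O(void_entry) held, inferring O(~reject_consent) would be affirming the consequent — invalid.
So O(~reject_consent) is not derivable, and the apparent clash with O(reject_consent) does not arise.
A world satisfying every obligation exists (e.g. authorize_backup=true, convene_panel=true, escalate_appeal=true, escalate_report=false, inspect_shipment=false, record_contract=false, reject_consent=true, reject_minutes=true, reject_statement=true, review_disclosure=false, void_entry=true, waive_specimen=false); no atom is both obligatory and forbidden, so the set is consistent.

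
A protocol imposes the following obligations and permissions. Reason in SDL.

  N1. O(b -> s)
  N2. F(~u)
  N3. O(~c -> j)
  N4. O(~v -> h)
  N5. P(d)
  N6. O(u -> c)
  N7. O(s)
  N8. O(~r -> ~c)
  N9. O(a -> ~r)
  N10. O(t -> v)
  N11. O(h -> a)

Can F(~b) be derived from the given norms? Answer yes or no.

No

Premise 1 is O(b -> s); even if O(s) held, inferring O(b) would be affirming the consequent — invalid.
No other premise forces O(b). An ideal world satisfying every premise can still have ~b true, so F(~b) is not derivable.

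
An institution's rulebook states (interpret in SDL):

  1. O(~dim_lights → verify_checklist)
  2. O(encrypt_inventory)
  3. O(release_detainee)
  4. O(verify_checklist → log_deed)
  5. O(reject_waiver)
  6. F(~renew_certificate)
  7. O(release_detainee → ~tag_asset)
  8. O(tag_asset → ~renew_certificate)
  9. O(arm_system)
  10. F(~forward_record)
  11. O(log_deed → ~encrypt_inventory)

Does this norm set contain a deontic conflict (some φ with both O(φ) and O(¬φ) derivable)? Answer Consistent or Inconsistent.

Premise 8 is O(tag_asset → ~renew_certificate), but O(tag_asset) is not derivable from the premises, so it does not yield O(~renew_certificate).
So O(~renew_certificate) is not derivable, and the apparent clash with O(renew_certificate) does not arise.
A world satisfying every obligation exists (e.g. arm_system=true, dim_lights=true, encrypt_inventory=true, forward_record=true, log_deed=false, reject_waiver=true, release_detainee=true, renew_certificate=true, tag_asset=false, verify_checklist=false); no atom is both obligatory and forbidden, so the set is consistent.

Consistent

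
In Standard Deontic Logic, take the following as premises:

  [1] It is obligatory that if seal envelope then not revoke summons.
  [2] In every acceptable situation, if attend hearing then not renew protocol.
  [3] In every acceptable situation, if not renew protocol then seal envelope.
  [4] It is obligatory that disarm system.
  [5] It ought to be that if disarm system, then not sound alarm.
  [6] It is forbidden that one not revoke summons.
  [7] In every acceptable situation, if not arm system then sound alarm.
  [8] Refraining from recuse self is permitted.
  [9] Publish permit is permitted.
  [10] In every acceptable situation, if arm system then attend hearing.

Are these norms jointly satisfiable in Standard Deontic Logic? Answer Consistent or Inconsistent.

F(¬revoke_summons) at premise 6 means O(revoke_summons).
The contrapositive of premise 1 (O(seal_envelope → ¬revoke_summons)) is O(revoke_summons → ¬seal_envelope), and O(revoke_summons) is already established, so O(¬seal_envelope).
The contrapositive of premise 3 (O(¬renew_protocol → seal_envelope)) is O(¬seal_envelope → renew_protocol), and O(¬seal_envelope) is already established, so O(renew_protocol).
The contrapositive of premise 2 (O(attend_hearing → ¬renew_protocol)) is O(renew_protocol → ¬attend_hearing), and O(renew_protocol) is already established, so O(¬attend_hearing).
The contrapositive of premise 10 (O(arm_system → attend_hearing)) is O(¬attend_hearing → ¬arm_system), and O(¬attend_hearing) is already established, so O(¬arm_system).
Premise 7 is O(¬arm_system → sound_alarm); since O(¬arm_system), deontic closure gives O(sound_alarm).
Premise 5, O(disarm_system → ¬sound_alarm), contraposes to O(sound_alarm → ¬disarm_system); with O(sound_alarm) we get O(¬disarm_system).
However, premise 4 gives O(disarm_system).
We now have both O(¬disarm_system) and O(disarm_system) — disarm_system is simultaneously obligatory and forbidden, violating the D-axiom.

Inconsistent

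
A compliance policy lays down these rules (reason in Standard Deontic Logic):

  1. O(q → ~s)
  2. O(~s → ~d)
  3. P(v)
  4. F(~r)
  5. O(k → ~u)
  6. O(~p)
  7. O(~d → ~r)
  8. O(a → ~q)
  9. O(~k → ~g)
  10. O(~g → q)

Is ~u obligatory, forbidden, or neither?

F(~r) at premise 4 means O(r).
Premise 7, O(~d → ~r), contraposes to O(r → d); with O(r) we get O(d).
Premise 2 is O(~s → ~d); contrapositively O(d → s). Since O(d) holds, K gives O(s).
The contrapositive of premise 1 (O(q → ~s)) is O(s → ~q), and O(s) is already established, so O(~q).
Premise 10 is O(~g → q); contrapositively O(~q → g). Since O(~q) holds, K gives O(g).
Premise 9, O(~k → ~g), contraposes to O(g → k); with O(g) we get O(k).
From O(k) and premise 5, O(k → ~u), we obtain O(~u).
Premises 3, 6, 8 do not contribute to this derivation.
Hence ~u is obligatory.

Obligatory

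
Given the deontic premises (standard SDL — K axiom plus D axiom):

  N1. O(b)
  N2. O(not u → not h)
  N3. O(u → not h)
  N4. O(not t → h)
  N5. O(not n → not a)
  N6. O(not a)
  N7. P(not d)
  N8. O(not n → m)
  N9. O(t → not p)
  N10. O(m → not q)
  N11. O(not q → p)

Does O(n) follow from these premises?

Yes

Premises 3 and 2 cover both cases: O(u → not h) and O(not u → not h). Since u ∨ not u is a tautology, O(not h) follows.
Premise 4 is O(not t → h); contrapositively O(not h → t). Since O(not h) holds, K gives O(t).
With premise 9, O(t → not p), the K-axiom yields O(not p).
Premise 11, O(not q → p), contraposes to O(not p → q); with O(not p) we get O(q).
The contrapositive of premise 10 (O(m → not q)) is O(q → not m), and O(q) is already established, so O(not m).
Premise 8 is O(not n → m); contrapositively O(not m → n). Since O(not m) holds, K gives O(n).
Premises 1, 5, 6, 7 do not contribute to this derivation.
So O(n) follows.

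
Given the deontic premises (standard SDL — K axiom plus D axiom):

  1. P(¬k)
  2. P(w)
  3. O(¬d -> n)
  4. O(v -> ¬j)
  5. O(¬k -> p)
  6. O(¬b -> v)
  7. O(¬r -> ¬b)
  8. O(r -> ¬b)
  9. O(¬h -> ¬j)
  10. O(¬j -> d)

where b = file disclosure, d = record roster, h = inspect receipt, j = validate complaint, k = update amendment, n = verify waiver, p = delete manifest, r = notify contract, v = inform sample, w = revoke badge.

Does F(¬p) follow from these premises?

No

Premise 5 is O(¬k -> p), but O(¬k) is not derivable from the premises (the permission P(¬k) asserts only ¬O(k), not O(¬k)), so it does not yield O(p).
No other premise forces O(p). An ideal world satisfying every premise can still have ¬p true, so F(¬p) is not derivable.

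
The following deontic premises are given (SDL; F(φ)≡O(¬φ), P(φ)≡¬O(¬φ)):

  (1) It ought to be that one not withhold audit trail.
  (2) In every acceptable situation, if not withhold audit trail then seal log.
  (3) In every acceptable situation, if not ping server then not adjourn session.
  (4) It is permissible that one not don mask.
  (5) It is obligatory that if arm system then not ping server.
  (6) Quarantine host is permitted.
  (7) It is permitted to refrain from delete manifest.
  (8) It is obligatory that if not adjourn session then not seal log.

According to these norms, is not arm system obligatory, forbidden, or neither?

Premise 1 states O(¬withhold_audit_trail) outright.
With premise 2, O(¬withhold_audit_trail → seal_log), the K-axiom yields O(seal_log).
Premise 8 is O(¬adjourn_session → ¬seal_log); contrapositively O(seal_log → adjourn_session). Since O(seal_log) holds, K gives O(adjourn_session).
The contrapositive of premise 3 (O(¬ping_server → ¬adjourn_session)) is O(adjourn_session → ping_server), and O(adjourn_session) is already established, so O(ping_server).
Premise 5, O(arm_system → ¬ping_server), contraposes to O(ping_server → ¬arm_system); with O(ping_server) we get O(¬arm_system).
Premises 4, 6, 7 do not contribute to this derivation.
Hence ¬arm_system is obligatory.

Obligatory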